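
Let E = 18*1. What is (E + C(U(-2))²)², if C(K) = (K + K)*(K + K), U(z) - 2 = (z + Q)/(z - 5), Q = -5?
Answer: 1726596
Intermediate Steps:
U(z) = 3 (U(z) = 2 + (z - 5)/(z - 5) = 2 + (-5 + z)/(-5 + z) = 2 + 1 = 3)
E = 18
C(K) = 4*K² (C(K) = (2*K)*(2*K) = 4*K²)
(E + C(U(-2))²)² = (18 + (4*3²)²)² = (18 + (4*9)²)² = (18 + 36²)² = (18 + 1296)² = 1314² = 1726596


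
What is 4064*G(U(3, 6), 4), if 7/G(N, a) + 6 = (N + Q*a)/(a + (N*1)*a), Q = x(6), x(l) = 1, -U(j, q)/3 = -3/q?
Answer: -568960/109 ≈ -5219.8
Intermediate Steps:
U(j, q) = 9/q (U(j, q) = -(-9)/q = 9/q)
Q = 1
G(N, a) = 7/(-6 + (N + a)/(a + N*a)) (G(N, a) = 7/(-6 + (N + 1*a)/(a + (N*1)*a)) = 7/(-6 + (N + a)/(a + N*a)))
4064*G(U(3, 6), 4) = 4064*(-7*4*(1 + 9/6)/(-9/6 + 5*4 + 6*(9/6)*4)) = 4064*(-7*4*(1 + 9*(⅙))/(-9/6 + 20 + 6*(9*(⅙))*4)) = 4064*(-7*4*(1 + 3/2)/(-1*3/2 + 20 + 6*(3/2)*4)) = 4064*(-7*4*5/2/(-3/2 + 20 + 36)) = 4064*(-7*4*5/2/109/2) = 4064*(-7*4*2/109*5/2) = 4064*(-140/109) = -568960/109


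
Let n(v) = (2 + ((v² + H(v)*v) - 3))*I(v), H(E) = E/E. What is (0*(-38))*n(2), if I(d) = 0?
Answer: 0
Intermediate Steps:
H(E) = 1
n(v) = 0 (n(v) = (2 + ((v² + 1*v) - 3))*0 = (2 + ((v² + v) - 3))*0 = (2 + ((v + v²) - 3))*0 = (2 + (-3 + v + v²))*0 = (-1 + v + v²)*0 = 0)
(0*(-38))*n(2) = (0*(-38))*0 = 0*0 = 0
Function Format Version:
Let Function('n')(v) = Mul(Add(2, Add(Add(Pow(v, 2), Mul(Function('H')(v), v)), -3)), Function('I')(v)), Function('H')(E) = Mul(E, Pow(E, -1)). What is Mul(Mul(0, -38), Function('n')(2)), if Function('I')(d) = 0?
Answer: 0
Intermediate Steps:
Function('H')(E) = 1
Function('n')(v) = 0 (Function('n')(v) = Mul(Add(2, Add(Add(Pow(v, 2), Mul(1, v)), -3)), 0) = Mul(Add(2, Add(Add(Pow(v, 2), v), -3)), 0) = Mul(Add(2, Add(Add(v, Pow(v, 2)), -3)), 0) = Mul(Add(2, Add(-3, v, Pow(v, 2))), 0) = Mul(Add(-1, v, Pow(v, 2)), 0) = 0)
Mul(Mul(0, -38), Function('n')(2)) = Mul(Mul(0, -38), 0) = Mul(0, 0) = 0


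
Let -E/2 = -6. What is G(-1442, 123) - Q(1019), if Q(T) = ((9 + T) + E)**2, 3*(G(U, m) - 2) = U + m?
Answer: -3246113/3 ≈ -1.0820e+6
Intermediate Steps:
E = 12 (E = -2*(-6) = 12)
G(U, m) = 2 + U/3 + m/3 (G(U, m) = 2 + (U + m)/3 = 2 + (U/3 + m/3) = 2 + U/3 + m/3)
Q(T) = (21 + T)**2 (Q(T) = ((9 + T) + 12)**2 = (21 + T)**2)
G(-1442, 123) - Q(1019) = (2 + (1/3)*(-1442) + (1/3)*123) - (21 + 1019)**2 = (2 - 1442/3 + 41) - 1*1040**2 = -1313/3 - 1*1081600 = -1313/3 - 1081600 = -3246113/3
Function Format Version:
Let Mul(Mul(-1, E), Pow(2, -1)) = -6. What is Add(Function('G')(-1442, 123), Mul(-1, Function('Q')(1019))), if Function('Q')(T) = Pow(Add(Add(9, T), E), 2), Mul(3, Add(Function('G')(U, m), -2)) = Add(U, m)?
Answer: Rational(-3246113, 3) ≈ -1.0820e+6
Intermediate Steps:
E = 12 (E = Mul(-2, -6) = 12)
Function('G')(U, m) = Add(2, Mul(Rational(1, 3), U), Mul(Rational(1, 3), m)) (Function('G')(U, m) = Add(2, Mul(Rational(1, 3), Add(U, m))) = Add(2, Add(Mul(Rational(1, 3), U), Mul(Rational(1, 3), m))) = Add(2, Mul(Rational(1, 3), U), Mul(Rational(1, 3), m)))
Function('Q')(T) = Pow(Add(21, T), 2) (Function('Q')(T) = Pow(Add(Add(9, T), 12), 2) = Pow(Add(21, T), 2))
Add(Function('G')(-1442, 123), Mul(-1, Function('Q')(1019))) = Add(Add(2, Mul(Rational(1, 3), -1442), Mul(Rational(1, 3), 123)), Mul(-1, Pow(Add(21, 1019), 2))) = Add(Add(2, Rational(-1442, 3), 41), Mul(-1, Pow(1040, 2))) = Add(Rational(-1313, 3), Mul(-1, 1081600)) = Add(Rational(-1313, 3), -1081600) = Rational(-3246113, 3)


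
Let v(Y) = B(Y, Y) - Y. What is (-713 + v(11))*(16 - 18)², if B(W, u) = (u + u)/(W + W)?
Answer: -2892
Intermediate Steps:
B(W, u) = u/W (B(W, u) = (2*u)/((2*W)) = (2*u)*(1/(2*W)) = u/W)
v(Y) = 1 - Y (v(Y) = Y/Y - Y = 1 - Y)
(-713 + v(11))*(16 - 18)² = (-713 + (1 - 1*11))*(16 - 18)² = (-713 + (1 - 11))*(-2)² = (-713 - 10)*4 = -723*4 = -2892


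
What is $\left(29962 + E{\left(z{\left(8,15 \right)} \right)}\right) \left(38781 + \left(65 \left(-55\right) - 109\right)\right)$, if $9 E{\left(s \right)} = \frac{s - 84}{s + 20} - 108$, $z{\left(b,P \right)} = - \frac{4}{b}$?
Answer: $\frac{9460244263}{9} \approx 1.0511 \cdot 10^{9}$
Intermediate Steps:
$E{\left(s \right)} = -12 + \frac{-84 + s}{9 \left(20 + s\right)}$ ($E{\left(s \right)} = \frac{\frac{s - 84}{s + 20} - 108}{9} = \frac{\frac{-84 + s}{20 + s} - 108}{9} = \frac{-108 + \frac{-84 + s}{20 + s}}{9} = -12 + \frac{-84 + s}{9 \left(20 + s\right)}$)
$\left(29962 + E{\left(z{\left(8,15 \right)} \right)}\right) \left(38781 + \left(65 \left(-55\right) - 109\right)\right) = \left(29962 + \frac{-2244 - 107 \left(- \frac{4}{8}\right)}{9 \left(20 - \frac{4}{8}\right)}\right) \left(38781 + \left(65 \left(-55\right) - 109\right)\right) = \left(29962 + \frac{-2244 - 107 \left(\left(-4\right) \frac{1}{8}\right)}{9 \left(20 - \frac{1}{2}\right)}\right) \left(38781 - 3684\right) = \left(29962 + \frac{-2244 - - \frac{107}{2}}{9 \left(20 - \frac{1}{2}\right)}\right) \left(38781 - 3684\right) = \left(29962 + \frac{-2244 + \frac{107}{2}}{9 \cdot \frac{39}{2}}\right) 35097 = \left(29962 + \frac{1}{9} \cdot \frac{2}{39} \left(- \frac{4381}{2}\right)\right) 35097 = \left(29962 - \frac{337}{27}\right) 35097 = \frac{808637}{27} \cdot 35097 = \frac{9460244263}{9}$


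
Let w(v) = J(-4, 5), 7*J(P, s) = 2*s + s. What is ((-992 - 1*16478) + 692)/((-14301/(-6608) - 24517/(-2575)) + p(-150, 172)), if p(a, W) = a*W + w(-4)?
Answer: 285487736800/438767184589 ≈ 0.65066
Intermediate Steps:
J(P, s) = 3*s/7 (J(P, s) = (2*s + s)/7 = (3*s)/7 = 3*s/7)
w(v) = 15/7 (w(v) = (3/7)*5 = 15/7)
p(a, W) = 15/7 + W*a (p(a, W) = a*W + 15/7 = W*a + 15/7 = 15/7 + W*a)
((-992 - 1*16478) + 692)/((-14301/(-6608) - 24517/(-2575)) + p(-150, 172)) = ((-992 - 1*16478) + 692)/((-14301/(-6608) - 24517/(-2575)) + (15/7 + 172*(-150))) = ((-992 - 16478) + 692)/((-14301*(-1/6608) - 24517*(-1/2575)) + (15/7 - 25800)) = (-17470 + 692)/((2043/944 + 24517/2575) - 180585/7) = -16778/(28404773/2430800 - 180585/7) = -16778/(-438767184589/17015600) = -16778*(-17015600/438767184589) = 285487736800/438767184589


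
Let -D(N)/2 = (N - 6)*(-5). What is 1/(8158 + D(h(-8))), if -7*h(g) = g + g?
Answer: 7/56846 ≈ 0.00012314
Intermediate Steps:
h(g) = -2*g/7 (h(g) = -(g + g)/7 = -2*g/7)
D(N) = -60 + 10*N (D(N) = -2*(N - 6)*(-5) = -2*(-6 + N)*(-5) = -2*(30 - 5*N) = -60 + 10*N)
1/(8158 + D(h(-8))) = 1/(8158 + (-60 + 10*(-2/7*(-8)))) = 1/(8158 + (-60 + 10*(16/7))) = 1/(8158 + (-60 + 160/7)) = 1/(8158 - 260/7) = 1/(56846/7) = 7/56846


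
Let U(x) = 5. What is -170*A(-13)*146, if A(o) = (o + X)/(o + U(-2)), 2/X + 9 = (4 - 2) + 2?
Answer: -83147/2 ≈ -41574.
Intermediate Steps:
X = -⅖ (X = 2/(-9 + ((4 - 2) + 2)) = 2/(-9 + (2 + 2)) = 2/(-9 + 4) = 2/(-5) = 2*(-⅕) = -⅖ ≈ -0.40000)
A(o) = (-⅖ + o)/(5 + o) (A(o) = (o - ⅖)/(o + 5) = (-⅖ + o)/(5 + o))
-170*A(-13)*146 = -170*(-⅖ - 13)/(5 - 13)*146 = -170*(-67)/((-8)*5)*146 = -(-85)*(-67)/(4*5)*146 = -170*67/40*146 = -1139/4*146 = -83147/2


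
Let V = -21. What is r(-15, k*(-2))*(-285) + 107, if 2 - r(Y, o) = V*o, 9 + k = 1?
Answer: -96223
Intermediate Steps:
k = -8 (k = -9 + 1 = -8)
r(Y, o) = 2 + 21*o (r(Y, o) = 2 - (-21)*o = 2 + 21*o)
r(-15, k*(-2))*(-285) + 107 = (2 + 21*(-8*(-2)))*(-285) + 107 = (2 + 21*16)*(-285) + 107 = (2 + 336)*(-285) + 107 = 338*(-285) + 107 = -96330 + 107 = -96223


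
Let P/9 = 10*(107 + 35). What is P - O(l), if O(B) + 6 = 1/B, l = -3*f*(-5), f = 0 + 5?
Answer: 958949/75 ≈ 12786.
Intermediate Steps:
f = 5
P = 12780 (P = 9*(10*(107 + 35)) = 9*(10*142) = 9*1420 = 12780)
l = 75 (l = -3*5*(-5) = -15*(-5) = 75)
O(B) = -6 + 1/B
P - O(l) = 12780 - (-6 + 1/75) = 12780 - 1*(-449/75) = 12780 + 449/75 = 958949/75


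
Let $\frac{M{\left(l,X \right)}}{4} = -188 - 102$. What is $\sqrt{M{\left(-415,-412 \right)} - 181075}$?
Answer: $i \sqrt{182235} \approx 426.89 i$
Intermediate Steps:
$M{\left(l,X \right)} = -1160$ ($M{\left(l,X \right)} = 4 \left(-188 - 102\right) = 4 \left(-290\right) = -1160$)
$\sqrt{M{\left(-415,-412 \right)} - 181075} = \sqrt{-1160 - 181075} = \sqrt{-182235} = i \sqrt{182235}$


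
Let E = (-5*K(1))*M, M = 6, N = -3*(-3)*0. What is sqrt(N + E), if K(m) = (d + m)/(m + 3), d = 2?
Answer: 3*I*sqrt(10)/2 ≈ 4.7434*I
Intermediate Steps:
K(m) = (2 + m)/(3 + m) (K(m) = (2 + m)/(m + 3) = (2 + m)/(3 + m))
N = 0 (N = 9*0 = 0)
E = -45/2 (E = -5*(2 + 1)/(3 + 1)*6 = -5*3/4*6 = -15/4*6 = -45/2 ≈ -22.500)
sqrt(N + E) = sqrt(0 - 45/2) = sqrt(-45/2) = 3*I*sqrt(10)/2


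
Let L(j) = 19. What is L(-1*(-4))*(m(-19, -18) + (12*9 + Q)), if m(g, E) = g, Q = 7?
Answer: 1824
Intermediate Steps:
L(-1*(-4))*(m(-19, -18) + (12*9 + Q)) = 19*(-19 + (12*9 + 7)) = 19*(-19 + (108 + 7)) = 19*(-19 + 115) = 19*96 = 1824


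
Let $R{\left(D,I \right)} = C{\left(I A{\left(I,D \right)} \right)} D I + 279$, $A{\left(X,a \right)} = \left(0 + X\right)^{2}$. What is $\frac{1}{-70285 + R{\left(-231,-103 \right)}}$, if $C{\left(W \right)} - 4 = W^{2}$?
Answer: $\frac{1}{28410086291339663} \approx 3.5199 \cdot 10^{-17}$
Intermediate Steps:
$A{\left(X,a \right)} = X^{2}$
$C{\left(W \right)} = 4 + W^{2}$
$R{\left(D,I \right)} = 279 + D I \left(4 + I^{6}\right)$ ($R{\left(D,I \right)} = \left(4 + \left(I I^{2}\right)^{2}\right) D I + 279 = \left(4 + \left(I^{3}\right)^{2}\right) D I + 279 = \left(4 + I^{6}\right) D I + 279 = D \left(4 + I^{6}\right) I + 279 = D I \left(4 + I^{6}\right) + 279 = 279 + D I \left(4 + I^{6}\right)$)
$\frac{1}{-70285 + R{\left(-231,-103 \right)}} = \frac{1}{-70285 - \left(-279 - 23793 \left(4 + \left(-103\right)^{6}\right)\right)} = \frac{1}{-70285 - \left(-279 - 23793 \left(4 + 1194052296529\right)\right)} = \frac{1}{-70285 - \left(-279 - 28410086291409669\right)} = \frac{1}{-70285 + \left(279 + 28410086291409669\right)} = \frac{1}{-70285 + 28410086291409948} = \frac{1}{28410086291339663}$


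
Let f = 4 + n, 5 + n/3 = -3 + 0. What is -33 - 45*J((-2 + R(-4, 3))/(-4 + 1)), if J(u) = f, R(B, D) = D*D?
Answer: 867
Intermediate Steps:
n = -24 (n = -15 + 3*(-3 + 0) = -15 + 3*(-3) = -15 - 9 = -24)
R(B, D) = D**2
f = -20 (f = 4 - 24 = -20)
J(u) = -20
-33 - 45*J((-2 + R(-4, 3))/(-4 + 1)) = -33 - 45*(-20) = -33 + 900 = 867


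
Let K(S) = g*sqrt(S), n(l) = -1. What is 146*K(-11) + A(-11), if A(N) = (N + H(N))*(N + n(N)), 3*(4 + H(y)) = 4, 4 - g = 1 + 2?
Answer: 164 + 146*I*sqrt(11) ≈ 164.0 + 484.23*I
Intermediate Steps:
g = 1 (g = 4 - (1 + 2) = 4 - 1*3 = 4 - 3 = 1)
H(y) = -8/3 (H(y) = -4 + (1/3)*4 = -4 + 4/3 = -8/3)
K(S) = sqrt(S) (K(S) = 1*sqrt(S) = sqrt(S))
A(N) = (-1 + N)*(-8/3 + N) (A(N) = (N - 8/3)*(N - 1) = (-8/3 + N)*(-1 + N) = (-1 + N)*(-8/3 + N))
146*K(-11) + A(-11) = 146*sqrt(-11) + (8/3 + (-11)**2 - 11/3*(-11)) = 146*(I*sqrt(11)) + (8/3 + 121 + 121/3) = 146*I*sqrt(11) + 164 = 164 + 146*I*sqrt(11)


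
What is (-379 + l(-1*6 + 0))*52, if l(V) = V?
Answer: -20020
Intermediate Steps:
(-379 + l(-1*6 + 0))*52 = (-379 + (-1*6 + 0))*52 = (-379 + (-6 + 0))*52 = (-379 - 6)*52 = -385*52 = -20020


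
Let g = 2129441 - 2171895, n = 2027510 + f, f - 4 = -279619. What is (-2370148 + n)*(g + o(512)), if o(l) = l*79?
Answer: 1248239518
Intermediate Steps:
f = -279615 (f = 4 - 279619 = -279615)
n = 1747895 (n = 2027510 - 279615 = 1747895)
g = -42454
o(l) = 79*l
(-2370148 + n)*(g + o(512)) = (-2370148 + 1747895)*(-42454 + 79*512) = -622253*(-42454 + 40448) = -622253*(-2006) = 1248239518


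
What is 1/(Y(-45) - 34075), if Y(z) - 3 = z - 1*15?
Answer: -1/34132 ≈ -2.9298e-5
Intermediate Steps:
Y(z) = -12 + z (Y(z) = 3 + (z - 1*15) = 3 + (z - 15) = 3 + (-15 + z) = -12 + z)
1/(Y(-45) - 34075) = 1/((-12 - 45) - 34075) = 1/(-57 - 34075) = 1/(-34132) = -1/34132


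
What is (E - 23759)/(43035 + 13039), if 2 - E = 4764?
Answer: -28521/56074 ≈ -0.50863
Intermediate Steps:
E = -4762 (E = 2 - 1*4764 = 2 - 4764 = -4762)
(E - 23759)/(43035 + 13039) = (-4762 - 23759)/(43035 + 13039) = -28521/56074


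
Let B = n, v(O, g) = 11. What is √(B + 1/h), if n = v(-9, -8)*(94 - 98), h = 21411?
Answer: I*√2241215457/7137 ≈ 6.6332*I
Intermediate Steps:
n = -44 (n = 11*(94 - 98) = 11*(-4) = -44)
B = -44
√(B + 1/h) = √(-44 + 1/21411) = √(-942083/21411) = I*√2241215457/7137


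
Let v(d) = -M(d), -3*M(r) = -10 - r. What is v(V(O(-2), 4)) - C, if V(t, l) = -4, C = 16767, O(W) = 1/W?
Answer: -16769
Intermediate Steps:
O(W) = 1/W
M(r) = 10/3 + r/3 (M(r) = -(-10 - r)/3 = 10/3 + r/3)
v(d) = -10/3 - d/3 (v(d) = -(10/3 + d/3) = -10/3 - d/3)
v(V(O(-2), 4)) - C = (-10/3 - ⅓*(-4)) - 1*16767 = (-10/3 + 4/3) - 16767 = -2 - 16767 = -16769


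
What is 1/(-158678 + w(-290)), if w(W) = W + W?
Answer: -1/159258 ≈ -6.2791e-6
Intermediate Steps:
w(W) = 2*W
1/(-158678 + w(-290)) = 1/(-158678 + 2*(-290)) = 1/(-158678 - 580) = 1/(-159258) = -1/159258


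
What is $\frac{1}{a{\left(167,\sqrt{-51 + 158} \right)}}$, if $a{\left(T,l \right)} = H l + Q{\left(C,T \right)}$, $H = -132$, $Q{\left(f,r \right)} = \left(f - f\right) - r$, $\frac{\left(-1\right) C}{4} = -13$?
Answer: $\frac{167}{1836479} - \frac{132 \sqrt{107}}{1836479} \approx -0.00065256$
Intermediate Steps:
$C = 52$ ($C = \left(-4\right) \left(-13\right) = 52$)
$Q{\left(f,r \right)} = - r$ ($Q{\left(f,r \right)} = 0 - r = - r$)
$a{\left(T,l \right)} = - T - 132 l$ ($a{\left(T,l \right)} = - 132 l - T = - T - 132 l$)
$\frac{1}{a{\left(167,\sqrt{-51 + 158} \right)}} = \frac{1}{\left(-1\right) 167 - 132 \sqrt{-51 + 158}} = \frac{1}{-167 - 132 \sqrt{107}}$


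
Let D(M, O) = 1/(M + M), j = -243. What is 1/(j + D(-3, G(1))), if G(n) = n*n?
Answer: -6/1459 ≈ -0.0041124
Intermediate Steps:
G(n) = n²
D(M, O) = 1/(2*M)
1/(j + D(-3, G(1))) = 1/(-243 + (½)/(-3)) = 1/(-243 + (½)*(-⅓)) = 1/(-243 - ⅙) = 1/(-1459/6) = -6/1459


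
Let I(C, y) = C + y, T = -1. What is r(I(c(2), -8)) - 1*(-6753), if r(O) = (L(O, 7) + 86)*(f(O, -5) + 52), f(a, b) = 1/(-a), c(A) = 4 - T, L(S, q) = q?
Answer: 11620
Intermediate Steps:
c(A) = 5 (c(A) = 4 - 1*(-1) = 4 + 1 = 5)
f(a, b) = -1/a
r(O) = 4836 - 93/O (r(O) = (7 + 86)*(-1/O + 52) = 93*(52 - 1/O) = 4836 - 93/O)
r(I(c(2), -8)) - 1*(-6753) = (4836 - 93/(5 - 8)) - 1*(-6753) = (4836 - 93/(-3)) + 6753 = (4836 - 93*(-⅓)) + 6753 = (4836 + 31) + 6753 = 4867 + 6753 = 11620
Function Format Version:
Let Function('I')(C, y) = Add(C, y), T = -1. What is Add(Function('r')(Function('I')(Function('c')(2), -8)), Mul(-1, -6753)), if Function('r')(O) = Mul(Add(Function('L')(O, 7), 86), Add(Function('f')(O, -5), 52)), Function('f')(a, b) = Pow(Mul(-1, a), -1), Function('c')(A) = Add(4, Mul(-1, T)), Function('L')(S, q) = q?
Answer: 11620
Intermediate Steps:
Function('c')(A) = 5 (Function('c')(A) = Add(4, Mul(-1, -1)) = Add(4, 1) = 5)
Function('f')(a, b) = Mul(-1, Pow(a, -1))
Function('r')(O) = Add(4836, Mul(-93, Pow(O, -1))) (Function('r')(O) = Mul(Add(7, 86), Add(Mul(-1, Pow(O, -1)), 52)) = Mul(93, Add(52, Mul(-1, Pow(O, -1)))) = Add(4836, Mul(-93, Pow(O, -1))))
Add(Function('r')(Function('I')(Function('c')(2), -8)), Mul(-1, -6753)) = Add(Add(4836, Mul(-93, Pow(Add(5, -8), -1))), Mul(-1, -6753)) = Add(Add(4836, Mul(-93, Pow(-3, -1))), 6753) = Add(Add(4836, Mul(-93, Rational(-1, 3))), 6753) = Add(Add(4836, 31), 6753) = Add(4867, 6753) = 11620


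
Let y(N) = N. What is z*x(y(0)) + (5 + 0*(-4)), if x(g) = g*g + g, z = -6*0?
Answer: 5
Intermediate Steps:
z = 0
x(g) = g + g**2 (x(g) = g**2 + g = g + g**2)
z*x(y(0)) + (5 + 0*(-4)) = 0*(0*(1 + 0)) + (5 + 0*(-4)) = 0*(0*1) + (5 + 0) = 0*0 + 5 = 0 + 5 = 5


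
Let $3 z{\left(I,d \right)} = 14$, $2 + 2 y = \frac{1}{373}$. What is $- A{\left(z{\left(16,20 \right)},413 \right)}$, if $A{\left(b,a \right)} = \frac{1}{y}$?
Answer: $\frac{746}{745} \approx 1.0013$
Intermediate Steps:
$y = - \frac{745}{746}$ ($y = -1 + \frac{1}{2 \cdot 373} = -1 + \frac{1}{2} \cdot \frac{1}{373} = -1 + \frac{1}{746} = - \frac{745}{746} \approx -0.99866$)
$z{\left(I,d \right)} = \frac{14}{3}$ ($z{\left(I,d \right)} = \frac{1}{3} \cdot 14 = \frac{14}{3}$)
$A{\left(b,a \right)} = - \frac{746}{745}$ ($A{\left(b,a \right)} = \frac{1}{- \frac{745}{746}} = - \frac{746}{745}$)
$- A{\left(z{\left(16,20 \right)},413 \right)} = \left(-1\right) \left(- \frac{746}{745}\right) = \frac{746}{745}$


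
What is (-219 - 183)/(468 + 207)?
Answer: -134/225 ≈ -0.59556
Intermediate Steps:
(-219 - 183)/(468 + 207) = -402/675 = -402*1/675 = -134/225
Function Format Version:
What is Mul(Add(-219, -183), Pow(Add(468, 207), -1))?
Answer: Rational(-134, 225) ≈ -0.59556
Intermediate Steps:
Mul(Add(-219, -183), Pow(Add(468, 207), -1)) = Mul(-402, Pow(675, -1)) = Mul(-402, Rational(1, 675)) = Rational(-134, 225)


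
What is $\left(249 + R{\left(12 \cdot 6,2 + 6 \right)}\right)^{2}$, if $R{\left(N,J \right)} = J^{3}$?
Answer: $579121$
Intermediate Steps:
$\left(249 + R{\left(12 \cdot 6,2 + 6 \right)}\right)^{2} = \left(249 + \left(2 + 6\right)^{3}\right)^{2} = \left(249 + 8^{3}\right)^{2} = \left(249 + 512\right)^{2} = 761^{2} = 579121$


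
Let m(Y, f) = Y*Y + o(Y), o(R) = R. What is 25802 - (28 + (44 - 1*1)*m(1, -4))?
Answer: 25688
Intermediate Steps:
m(Y, f) = Y + Y² (m(Y, f) = Y*Y + Y = Y² + Y = Y + Y²)
25802 - (28 + (44 - 1*1)*m(1, -4)) = 25802 - (28 + (44 - 1*1)*(1*(1 + 1))) = 25802 - (28 + (44 - 1)*(1*2)) = 25802 - (28 + 43*2) = 25802 - (28 + 86) = 25802 - 1*114 = 25802 - 114 = 25688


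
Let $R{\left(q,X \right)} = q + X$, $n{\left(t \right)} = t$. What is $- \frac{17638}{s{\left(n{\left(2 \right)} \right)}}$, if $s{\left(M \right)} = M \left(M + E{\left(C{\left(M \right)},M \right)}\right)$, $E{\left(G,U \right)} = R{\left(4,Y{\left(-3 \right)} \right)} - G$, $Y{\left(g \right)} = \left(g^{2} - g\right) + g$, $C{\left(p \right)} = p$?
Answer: $- \frac{8819}{13} \approx -678.38$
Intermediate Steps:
$Y{\left(g \right)} = g^{2}$
$R{\left(q,X \right)} = X + q$
$E{\left(G,U \right)} = 13 - G$ ($E{\left(G,U \right)} = \left(\left(-3\right)^{2} + 4\right) - G = \left(9 + 4\right) - G = 13 - G$)
$s{\left(M \right)} = 13 M$ ($s{\left(M \right)} = M \left(M - \left(-13 + M\right)\right) = M 13 = 13 M$)
$- \frac{17638}{s{\left(n{\left(2 \right)} \right)}} = - \frac{17638}{13 \cdot 2} = - \frac{17638}{26} = \left(-17638\right) \frac{1}{26} = - \frac{8819}{13}$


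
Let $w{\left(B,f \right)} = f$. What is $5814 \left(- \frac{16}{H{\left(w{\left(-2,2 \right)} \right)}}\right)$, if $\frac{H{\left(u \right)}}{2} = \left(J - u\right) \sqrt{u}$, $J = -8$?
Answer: $\frac{11628 \sqrt{2}}{5} \approx 3288.9$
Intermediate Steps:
$H{\left(u \right)} = 2 \sqrt{u} \left(-8 - u\right)$ ($H{\left(u \right)} = 2 \left(-8 - u\right) \sqrt{u} = 2 \sqrt{u} \left(-8 - u\right)$)
$5814 \left(- \frac{16}{H{\left(w{\left(-2,2 \right)} \right)}}\right) = 5814 \left(- \frac{16}{2 \sqrt{2} \left(-8 - 2\right)}\right) = 5814 \left(- \frac{16}{2 \sqrt{2} \left(-10\right)}\right) = 5814 \left(- \frac{16}{\left(-20\right) \sqrt{2}}\right) = 5814 \left(- 16 \left(- \frac{\sqrt{2}}{40}\right)\right) = 5814 \frac{2 \sqrt{2}}{5} = \frac{11628 \sqrt{2}}{5}$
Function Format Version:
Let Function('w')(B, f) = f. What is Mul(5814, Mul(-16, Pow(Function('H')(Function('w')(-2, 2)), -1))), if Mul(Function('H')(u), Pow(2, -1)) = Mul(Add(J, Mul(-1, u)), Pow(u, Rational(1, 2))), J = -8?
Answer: Mul(Rational(11628, 5), Pow(2, Rational(1, 2))) ≈ 3288.9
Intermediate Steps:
Function('H')(u) = Mul(2, Pow(u, Rational(1, 2)), Add(-8, Mul(-1, u))) (Function('H')(u) = Mul(2, Mul(Add(-8, Mul(-1, u)), Pow(u, Rational(1, 2)))) = Mul(2, Mul(Pow(u, Rational(1, 2)), Add(-8, Mul(-1, u)))) = Mul(2, Pow(u, Rational(1, 2)), Add(-8, Mul(-1, u))))
Mul(5814, Mul(-16, Pow(Function('H')(Function('w')(-2, 2)), -1))) = Mul(5814, Mul(-16, Pow(Mul(2, Pow(2, Rational(1, 2)), Add(-8, Mul(-1, 2))), -1))) = Mul(5814, Mul(-16, Pow(Mul(2, Pow(2, Rational(1, 2)), Add(-8, -2)), -1))) = Mul(5814, Mul(-16, Pow(Mul(2, Pow(2, Rational(1, 2)), -10), -1))) = Mul(5814, Mul(-16, Pow(Mul(-20, Pow(2, Rational(1, 2))), -1))) = Mul(5814, Mul(-16, Mul(Rational(-1, 40), Pow(2, Rational(1, 2))))) = Mul(5814, Mul(Rational(2, 5), Pow(2, Rational(1, 2)))) = Mul(Rational(11628, 5), Pow(2, Rational(1, 2)))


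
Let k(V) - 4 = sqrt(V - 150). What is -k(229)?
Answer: -4 - sqrt(79) ≈ -12.888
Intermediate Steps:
k(V) = 4 + sqrt(-150 + V) (k(V) = 4 + sqrt(V - 150) = 4 + sqrt(-150 + V))
-k(229) = -(4 + sqrt(-150 + 229)) = -(4 + sqrt(79)) = -4 - sqrt(79)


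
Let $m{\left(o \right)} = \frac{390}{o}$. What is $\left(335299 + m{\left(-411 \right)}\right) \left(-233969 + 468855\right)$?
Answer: $\frac{10789684070038}{137} \approx 7.8757 \cdot 10^{10}$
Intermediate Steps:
$\left(335299 + m{\left(-411 \right)}\right) \left(-233969 + 468855\right) = \left(335299 + \frac{390}{-411}\right) \left(-233969 + 468855\right) = \left(335299 + 390 \left(- \frac{1}{411}\right)\right) 234886 = \left(335299 - \frac{130}{137}\right) 234886 = \frac{45935833}{137} \cdot 234886 = \frac{10789684070038}{137}$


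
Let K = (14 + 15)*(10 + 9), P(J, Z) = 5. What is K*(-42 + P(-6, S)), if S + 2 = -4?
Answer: -20387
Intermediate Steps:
S = -6 (S = -2 - 4 = -6)
K = 551 (K = 29*19 = 551)
K*(-42 + P(-6, S)) = 551*(-42 + 5) = 551*(-37) = -20387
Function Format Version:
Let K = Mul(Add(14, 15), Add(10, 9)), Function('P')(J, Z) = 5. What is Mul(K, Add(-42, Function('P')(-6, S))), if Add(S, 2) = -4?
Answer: -20387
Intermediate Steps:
S = -6 (S = Add(-2, -4) = -6)
K = 551 (K = Mul(29, 19) = 551)
Mul(K, Add(-42, Function('P')(-6, S))) = Mul(551, Add(-42, 5)) = Mul(551, -37) = -20387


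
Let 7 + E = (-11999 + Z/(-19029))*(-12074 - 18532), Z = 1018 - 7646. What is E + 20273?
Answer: 2329473090524/6343 ≈ 3.6725e+8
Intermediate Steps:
Z = -6628
E = 2329344498885/6343 (E = -7 + (-11999 - 6628/(-19029))*(-12074 - 18532) = -7 + (-11999 - 6628*(-1/19029))*(-30606) = -7 + (-11999 + 6628/19029)*(-30606) = -7 - 228322343/19029*(-30606) = -7 + 2329344543286/6343 = 2329344498885/6343 ≈ 3.6723e+8)
E + 20273 = 2329344498885/6343 + 20273 = 2329473090524/6343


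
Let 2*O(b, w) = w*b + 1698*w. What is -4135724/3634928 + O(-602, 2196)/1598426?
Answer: -279543416975/726270427916 ≈ -0.38490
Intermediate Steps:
O(b, w) = 849*w + b*w/2 (O(b, w) = (w*b + 1698*w)/2 = (b*w + 1698*w)/2 = (1698*w + b*w)/2 = 849*w + b*w/2)
-4135724/3634928 + O(-602, 2196)/1598426 = -4135724/3634928 + ((½)*2196*(1698 - 602))/1598426 = -4135724*1/3634928 + ((½)*2196*1096)*(1/1598426) = -1033931/908732 + 1203408*(1/1598426) = -1033931/908732 + 601704/799213 = -279543416975/726270427916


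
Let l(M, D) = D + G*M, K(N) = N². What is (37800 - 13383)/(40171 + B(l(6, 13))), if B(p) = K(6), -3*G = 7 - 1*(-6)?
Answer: 24417/40207 ≈ 0.60728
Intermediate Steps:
G = -13/3 (G = -(7 - 1*(-6))/3 = -(7 + 6)/3 = -⅓*13 = -13/3 ≈ -4.3333)
l(M, D) = D - 13*M/3
B(p) = 36 (B(p) = 6² = 36)
(37800 - 13383)/(40171 + B(l(6, 13))) = (37800 - 13383)/(40171 + 36) = 24417/40207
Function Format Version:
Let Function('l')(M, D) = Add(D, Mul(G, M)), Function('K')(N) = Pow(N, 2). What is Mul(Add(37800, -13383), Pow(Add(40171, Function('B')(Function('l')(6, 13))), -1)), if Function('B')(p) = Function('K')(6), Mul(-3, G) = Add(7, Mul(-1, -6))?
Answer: Rational(24417, 40207) ≈ 0.60728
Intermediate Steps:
G = Rational(-13, 3) (G = Mul(Rational(-1, 3), Add(7, Mul(-1, -6))) = Mul(Rational(-1, 3), Add(7, 6)) = Mul(Rational(-1, 3), 13) = Rational(-13, 3) ≈ -4.3333)
Function('l')(M, D) = Add(D, Mul(Rational(-13, 3), M))
Function('B')(p) = 36 (Function('B')(p) = Pow(6, 2) = 36)
Mul(Add(37800, -13383), Pow(Add(40171, Function('B')(Function('l')(6, 13))), -1)) = Mul(Add(37800, -13383), Pow(Add(40171, 36), -1)) = Mul(24417, Pow(40207, -1)) = Mul(24417, Rational(1, 40207)) = Rational(24417, 40207)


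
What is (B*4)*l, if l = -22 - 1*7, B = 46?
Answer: -5336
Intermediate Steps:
l = -29 (l = -22 - 7 = -29)
(B*4)*l = (46*4)*(-29) = 184*(-29) = -5336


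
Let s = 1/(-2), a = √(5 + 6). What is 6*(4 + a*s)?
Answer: 24 - 3*√11 ≈ 14.050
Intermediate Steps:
a = √11 ≈ 3.3166
s = -½ ≈ -0.50000
6*(4 + a*s) = 6*(4 + √11*(-½)) = 6*(4 - √11/2) = 24 - 3*√11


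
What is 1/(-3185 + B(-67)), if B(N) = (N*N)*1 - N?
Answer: 1/1371 ≈ 0.00072939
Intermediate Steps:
B(N) = N² - N (B(N) = N²*1 - N = N² - N)
1/(-3185 + B(-67)) = 1/(-3185 - 67*(-1 - 67)) = 1/(-3185 - 67*(-68)) = 1/(-3185 + 4556) = 1/1371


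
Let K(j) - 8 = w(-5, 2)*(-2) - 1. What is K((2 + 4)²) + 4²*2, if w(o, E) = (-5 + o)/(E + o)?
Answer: 97/3 ≈ 32.333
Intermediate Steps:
w(o, E) = (-5 + o)/(E + o)
K(j) = ⅓ (K(j) = 8 + (((-5 - 5)/(2 - 5))*(-2) - 1) = 8 + ((-10/(-3))*(-2) - 1) = 8 + (-⅓*(-10)*(-2) - 1) = 8 + ((10/3)*(-2) - 1) = 8 + (-20/3 - 1) = 8 - 23/3 = ⅓)
K((2 + 4)²) + 4²*2 = ⅓ + 4²*2 = ⅓ + 16*2 = ⅓ + 32 = 97/3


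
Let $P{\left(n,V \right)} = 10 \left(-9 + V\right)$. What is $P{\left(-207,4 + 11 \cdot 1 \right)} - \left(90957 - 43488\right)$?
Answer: $-47409$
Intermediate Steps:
$P{\left(n,V \right)} = -90 + 10 V$
$P{\left(-207,4 + 11 \cdot 1 \right)} - \left(90957 - 43488\right) = \left(-90 + 10 \left(4 + 11 \cdot 1\right)\right) - \left(90957 - 43488\right) = \left(-90 + 10 \left(4 + 11\right)\right) - \left(90957 - 43488\right) = \left(-90 + 10 \cdot 15\right) - 47469 = \left(-90 + 150\right) - 47469 = 60 - 47469 = -47409$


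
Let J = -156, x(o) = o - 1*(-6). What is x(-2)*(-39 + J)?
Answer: -780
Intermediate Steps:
x(o) = 6 + o (x(o) = o + 6 = 6 + o)
x(-2)*(-39 + J) = (6 - 2)*(-39 - 156) = 4*(-195) = -780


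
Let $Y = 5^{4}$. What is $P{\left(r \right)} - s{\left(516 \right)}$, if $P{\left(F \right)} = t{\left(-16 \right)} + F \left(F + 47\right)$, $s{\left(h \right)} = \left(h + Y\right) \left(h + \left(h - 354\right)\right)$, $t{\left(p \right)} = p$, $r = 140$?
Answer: $-747434$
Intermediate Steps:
$Y = 625$
$s{\left(h \right)} = \left(-354 + 2 h\right) \left(625 + h\right)$ ($s{\left(h \right)} = \left(h + 625\right) \left(h + \left(h - 354\right)\right) = \left(625 + h\right) \left(h + \left(h - 354\right)\right) = \left(625 + h\right) \left(h + \left(-354 + h\right)\right) = \left(625 + h\right) \left(-354 + 2 h\right) = \left(-354 + 2 h\right) \left(625 + h\right)$)
$P{\left(F \right)} = -16 + F \left(47 + F\right)$ ($P{\left(F \right)} = -16 + F \left(F + 47\right) = -16 + F \left(47 + F\right)$)
$P{\left(r \right)} - s{\left(516 \right)} = \left(-16 + 140^{2} + 47 \cdot 140\right) - \left(-221250 + 2 \cdot 516^{2} + 896 \cdot 516\right) = \left(-16 + 19600 + 6580\right) - \left(-221250 + 2 \cdot 266256 + 462336\right) = 26164 - \left(-221250 + 532512 + 462336\right) = 26164 - 773598 = -747434$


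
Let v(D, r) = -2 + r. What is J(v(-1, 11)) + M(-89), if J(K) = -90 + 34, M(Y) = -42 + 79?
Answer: -19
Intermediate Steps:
M(Y) = 37
J(K) = -56
J(v(-1, 11)) + M(-89) = -56 + 37 = -19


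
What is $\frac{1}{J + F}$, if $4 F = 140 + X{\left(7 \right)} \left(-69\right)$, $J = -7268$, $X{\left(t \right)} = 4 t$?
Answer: $- \frac{1}{7716} \approx -0.0001296$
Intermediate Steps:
$F = -448$ ($F = \frac{140 + 4 \cdot 7 \left(-69\right)}{4} = \frac{140 + 28 \left(-69\right)}{4} = \frac{140 - 1932}{4} = \frac{1}{4} \left(-1792\right) = -448$)
$\frac{1}{J + F} = \frac{1}{-7268 - 448} = \frac{1}{-7716} = - \frac{1}{7716}$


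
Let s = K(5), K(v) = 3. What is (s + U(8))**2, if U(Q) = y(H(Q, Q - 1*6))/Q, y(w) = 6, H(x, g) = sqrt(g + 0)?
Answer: 225/16 ≈ 14.063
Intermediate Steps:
H(x, g) = sqrt(g)
s = 3
U(Q) = 6/Q
(s + U(8))**2 = (3 + 6/8)**2 = (3 + 6*(1/8))**2 = (3 + 3/4)**2 = (15/4)**2 = 225/16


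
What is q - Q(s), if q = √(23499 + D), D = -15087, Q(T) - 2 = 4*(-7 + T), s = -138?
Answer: 578 + 2*√2103 ≈ 669.72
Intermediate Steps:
Q(T) = -26 + 4*T (Q(T) = 2 + 4*(-7 + T) = 2 + (-28 + 4*T) = -26 + 4*T)
q = 2*√2103 (q = √(23499 - 15087) = √8412 = 2*√2103 ≈ 91.717)
q - Q(s) = 2*√2103 - (-26 + 4*(-138)) = 2*√2103 - (-26 - 552) = 2*√2103 - 1*(-578) = 2*√2103 + 578 = 578 + 2*√2103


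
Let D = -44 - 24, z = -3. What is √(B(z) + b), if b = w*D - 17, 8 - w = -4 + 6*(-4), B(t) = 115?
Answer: 5*I*√94 ≈ 48.477*I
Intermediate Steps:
D = -68
w = 36 (w = 8 - (-4 + 6*(-4)) = 8 - (-4 - 24) = 8 - 1*(-28) = 8 + 28 = 36)
b = -2465 (b = 36*(-68) - 17 = -2448 - 17 = -2465)
√(B(z) + b) = √(115 - 2465) = √(-2350) = 5*I*√94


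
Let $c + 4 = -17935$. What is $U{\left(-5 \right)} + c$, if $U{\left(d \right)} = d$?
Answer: $-17944$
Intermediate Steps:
$c = -17939$ ($c = -4 - 17935 = -17939$)
$U{\left(-5 \right)} + c = -5 - 17939 = -17944$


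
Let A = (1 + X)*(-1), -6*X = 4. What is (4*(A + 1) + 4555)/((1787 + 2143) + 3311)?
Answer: 13673/21723 ≈ 0.62943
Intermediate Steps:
X = -⅔ (X = -⅙*4 = -⅔ ≈ -0.66667)
A = -⅓ (A = (1 - ⅔)*(-1) = (⅓)*(-1) = -⅓ ≈ -0.33333)
(4*(A + 1) + 4555)/((1787 + 2143) + 3311) = (4*(-⅓ + 1) + 4555)/((1787 + 2143) + 3311) = (4*(⅔) + 4555)/(3930 + 3311) = (8/3 + 4555)/7241 = (13673/3)*(1/7241) = 13673/21723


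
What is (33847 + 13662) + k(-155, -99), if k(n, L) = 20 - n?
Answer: 47684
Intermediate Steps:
(33847 + 13662) + k(-155, -99) = (33847 + 13662) + (20 - 1*(-155)) = 47509 + (20 + 155) = 47509 + 175 = 47684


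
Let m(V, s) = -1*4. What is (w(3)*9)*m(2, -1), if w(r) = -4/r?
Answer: 48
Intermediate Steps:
m(V, s) = -4
(w(3)*9)*m(2, -1) = (-4/3*9)*(-4) = (-4*1/3*9)*(-4) = -4/3*9*(-4) = -12*(-4) = 48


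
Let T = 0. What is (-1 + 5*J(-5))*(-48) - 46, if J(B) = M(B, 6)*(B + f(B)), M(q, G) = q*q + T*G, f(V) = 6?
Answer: -5998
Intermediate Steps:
M(q, G) = q² (M(q, G) = q*q + 0*G = q² + 0 = q²)
J(B) = B²*(6 + B) (J(B) = B²*(B + 6) = B²*(6 + B))
(-1 + 5*J(-5))*(-48) - 46 = (-1 + 5*((-5)²*(6 - 5)))*(-48) - 46 = (-1 + 5*(25*1))*(-48) - 46 = (-1 + 5*25)*(-48) - 46 = (-1 + 125)*(-48) - 46 = 124*(-48) - 46 = -5952 - 46 = -5998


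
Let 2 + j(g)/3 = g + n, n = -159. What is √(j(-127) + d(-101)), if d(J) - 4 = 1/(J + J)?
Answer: I*√35091642/202 ≈ 29.326*I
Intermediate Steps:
d(J) = 4 + 1/(2*J) (d(J) = 4 + 1/(J + J) = 4 + 1/(2*J))
j(g) = -483 + 3*g (j(g) = -6 + 3*(g - 159) = -6 + 3*(-159 + g) = -6 + (-477 + 3*g) = -483 + 3*g)
√(j(-127) + d(-101)) = √((-483 + 3*(-127)) + (4 + (½)/(-101))) = √((-483 - 381) + (4 + (½)*(-1/101))) = √(-864 + (4 - 1/202)) = √(-864 + 807/202) = √(-173721/202) = I*√35091642/202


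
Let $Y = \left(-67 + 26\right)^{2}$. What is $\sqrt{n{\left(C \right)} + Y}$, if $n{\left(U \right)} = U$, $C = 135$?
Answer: $2 \sqrt{454} \approx 42.615$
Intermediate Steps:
$Y = 1681$ ($Y = \left(-41\right)^{2} = 1681$)
$\sqrt{n{\left(C \right)} + Y} = \sqrt{135 + 1681} = \sqrt{1816} = 2 \sqrt{454}$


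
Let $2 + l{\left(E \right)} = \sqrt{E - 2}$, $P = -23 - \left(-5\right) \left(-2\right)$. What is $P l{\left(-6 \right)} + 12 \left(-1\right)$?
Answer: $54 - 66 i \sqrt{2} \approx 54.0 - 93.338 i$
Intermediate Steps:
$P = -33$ ($P = -23 - 10 = -33$)
$l{\left(E \right)} = -2 + \sqrt{-2 + E}$ ($l{\left(E \right)} = -2 + \sqrt{E - 2} = -2 + \sqrt{-2 + E}$)
$P l{\left(-6 \right)} + 12 \left(-1\right) = - 33 \left(-2 + \sqrt{-2 - 6}\right) + 12 \left(-1\right) = - 33 \left(-2 + \sqrt{-8}\right) - 12 = - 33 \left(-2 + 2 i \sqrt{2}\right) - 12 = \left(66 - 66 i \sqrt{2}\right) - 12 = 54 - 66 i \sqrt{2}$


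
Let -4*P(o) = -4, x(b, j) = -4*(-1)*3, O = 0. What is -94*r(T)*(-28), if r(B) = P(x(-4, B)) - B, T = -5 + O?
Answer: 15792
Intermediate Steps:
x(b, j) = 12 (x(b, j) = 4*3 = 12)
P(o) = 1 (P(o) = -¼*(-4) = 1)
T = -5 (T = -5 + 0 = -5)
r(B) = 1 - B
-94*r(T)*(-28) = -94*(1 - 1*(-5))*(-28) = -94*(1 + 5)*(-28) = -94*6*(-28) = -564*(-28) = 15792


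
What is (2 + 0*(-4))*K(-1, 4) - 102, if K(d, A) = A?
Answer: -94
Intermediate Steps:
(2 + 0*(-4))*K(-1, 4) - 102 = (2 + 0*(-4))*4 - 102 = (2 + 0)*4 - 102 = 2*4 - 102 = 8 - 102 = -94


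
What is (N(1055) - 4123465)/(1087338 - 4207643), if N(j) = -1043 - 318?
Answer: 4124826/3120305 ≈ 1.3219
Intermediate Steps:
N(j) = -1361
(N(1055) - 4123465)/(1087338 - 4207643) = (-1361 - 4123465)/(1087338 - 4207643) = -4124826/(-3120305) = -4124826*(-1/3120305) = 4124826/3120305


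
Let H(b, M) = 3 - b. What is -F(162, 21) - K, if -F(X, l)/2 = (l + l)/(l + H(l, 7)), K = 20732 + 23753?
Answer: -44457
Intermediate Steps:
K = 44485
F(X, l) = -4*l/3 (F(X, l) = -2*(l + l)/(l + (3 - l)) = -2*2*l/3 = -4*l/3)
-F(162, 21) - K = -(-4)*21/3 - 1*44485 = -1*(-28) - 44485 = 28 - 44485 = -44457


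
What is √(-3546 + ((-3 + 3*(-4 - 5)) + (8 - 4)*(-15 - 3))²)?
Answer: 3*√762 ≈ 82.813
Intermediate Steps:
√(-3546 + ((-3 + 3*(-4 - 5)) + (8 - 4)*(-15 - 3))²) = √(-3546 + ((-3 + 3*(-9)) + 4*(-18))²) = √(-3546 + ((-3 - 27) - 72)²) = √(-3546 + (-30 - 72)²) = √(-3546 + (-102)²) = √(-3546 + 10404) = √6858 = 3*√762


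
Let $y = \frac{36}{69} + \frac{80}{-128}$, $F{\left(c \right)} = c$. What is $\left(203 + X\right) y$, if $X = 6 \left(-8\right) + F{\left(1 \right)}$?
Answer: $- \frac{741}{46} \approx -16.109$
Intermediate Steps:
$y = - \frac{19}{184}$ ($y = 36 \cdot \frac{1}{69} + 80 \left(- \frac{1}{128}\right) = \frac{12}{23} - \frac{5}{8} = - \frac{19}{184} \approx -0.10326$)
$X = -47$ ($X = 6 \left(-8\right) + 1 = -48 + 1 = -47$)
$\left(203 + X\right) y = \left(203 - 47\right) \left(- \frac{19}{184}\right) = 156 \left(- \frac{19}{184}\right) = - \frac{741}{46}$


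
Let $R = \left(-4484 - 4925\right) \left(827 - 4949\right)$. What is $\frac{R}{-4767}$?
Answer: $- \frac{12927966}{1589} \approx -8135.9$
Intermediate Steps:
$R = 38783898$ ($R = \left(-9409\right) \left(-4122\right) = 38783898$)
$\frac{R}{-4767} = \frac{38783898}{-4767} = 38783898 \left(- \frac{1}{4767}\right) = - \frac{12927966}{1589}$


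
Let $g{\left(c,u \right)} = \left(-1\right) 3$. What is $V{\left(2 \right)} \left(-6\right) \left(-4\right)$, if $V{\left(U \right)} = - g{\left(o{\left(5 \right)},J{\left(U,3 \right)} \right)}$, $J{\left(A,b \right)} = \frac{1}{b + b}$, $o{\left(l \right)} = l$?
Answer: $72$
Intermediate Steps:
$J{\left(A,b \right)} = \frac{1}{2 b}$
$g{\left(c,u \right)} = -3$
$V{\left(U \right)} = 3$ ($V{\left(U \right)} = \left(-1\right) \left(-3\right) = 3$)
$V{\left(2 \right)} \left(-6\right) \left(-4\right) = 3 \left(-6\right) \left(-4\right) = \left(-18\right) \left(-4\right) = 72$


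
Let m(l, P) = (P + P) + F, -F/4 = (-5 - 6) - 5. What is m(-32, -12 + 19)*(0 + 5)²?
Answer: 1950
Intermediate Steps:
F = 64 (F = -4*((-5 - 6) - 5) = -4*(-11 - 5) = -4*(-16) = 64)
m(l, P) = 64 + 2*P (m(l, P) = (P + P) + 64 = 2*P + 64 = 64 + 2*P)
m(-32, -12 + 19)*(0 + 5)² = (64 + 2*(-12 + 19))*(0 + 5)² = (64 + 2*7)*5² = (64 + 14)*25 = 78*25 = 1950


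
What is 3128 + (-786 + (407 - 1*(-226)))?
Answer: 2975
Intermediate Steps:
3128 + (-786 + (407 - 1*(-226))) = 3128 + (-786 + (407 + 226)) = 3128 + (-786 + 633) = 3128 - 153 = 2975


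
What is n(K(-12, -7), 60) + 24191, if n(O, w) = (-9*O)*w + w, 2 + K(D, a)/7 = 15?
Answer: -24889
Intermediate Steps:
K(D, a) = 91 (K(D, a) = -14 + 7*15 = -14 + 105 = 91)
n(O, w) = w - 9*O*w (n(O, w) = -9*O*w + w = w - 9*O*w)
n(K(-12, -7), 60) + 24191 = 60*(1 - 9*91) + 24191 = 60*(1 - 819) + 24191 = 60*(-818) + 24191 = -49080 + 24191 = -24889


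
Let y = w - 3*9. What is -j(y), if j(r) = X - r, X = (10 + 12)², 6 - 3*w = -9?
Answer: -506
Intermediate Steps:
w = 5 (w = 2 - ⅓*(-9) = 2 + 3 = 5)
X = 484 (X = 22² = 484)
y = -22 (y = 5 - 3*9 = 5 - 27 = -22)
j(r) = 484 - r
-j(y) = -(484 - 1*(-22)) = -(484 + 22) = -1*506 = -506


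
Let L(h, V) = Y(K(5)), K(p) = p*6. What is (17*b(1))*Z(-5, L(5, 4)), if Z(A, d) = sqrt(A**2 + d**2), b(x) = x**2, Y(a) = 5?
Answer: 85*sqrt(2) ≈ 120.21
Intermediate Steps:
K(p) = 6*p
L(h, V) = 5
(17*b(1))*Z(-5, L(5, 4)) = (17*1**2)*sqrt((-5)**2 + 5**2) = (17*1)*sqrt(25 + 25) = 17*sqrt(50) = 17*(5*sqrt(2)) = 85*sqrt(2)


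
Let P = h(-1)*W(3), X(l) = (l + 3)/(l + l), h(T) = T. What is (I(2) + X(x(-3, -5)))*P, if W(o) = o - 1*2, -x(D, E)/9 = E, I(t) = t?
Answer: -38/15 ≈ -2.5333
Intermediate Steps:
x(D, E) = -9*E
W(o) = -2 + o (W(o) = o - 2 = -2 + o)
X(l) = (3 + l)/(2*l) (X(l) = (3 + l)/((2*l)) = (3 + l)*(1/(2*l)) = (3 + l)/(2*l))
P = -1 (P = -(-2 + 3) = -1*1 = -1)
(I(2) + X(x(-3, -5)))*P = (2 + (3 - 9*(-5))/(2*((-9*(-5)))))*(-1) = (2 + (½)*(3 + 45)/45)*(-1) = (2 + (½)*(1/45)*48)*(-1) = (2 + 8/15)*(-1) = (38/15)*(-1) = -38/15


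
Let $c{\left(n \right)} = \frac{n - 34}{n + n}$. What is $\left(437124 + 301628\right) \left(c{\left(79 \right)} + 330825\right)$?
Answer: $\frac{19307429423520}{79} \approx 2.444 \cdot 10^{11}$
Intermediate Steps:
$c{\left(n \right)} = \frac{-34 + n}{2 n}$
$\left(437124 + 301628\right) \left(c{\left(79 \right)} + 330825\right) = \left(437124 + 301628\right) \left(\frac{-34 + 79}{2 \cdot 79} + 330825\right) = 738752 \left(\frac{1}{2} \cdot \frac{1}{79} \cdot 45 + 330825\right) = 738752 \left(\frac{45}{158} + 330825\right) = 738752 \cdot \frac{52270395}{158} = \frac{19307429423520}{79}$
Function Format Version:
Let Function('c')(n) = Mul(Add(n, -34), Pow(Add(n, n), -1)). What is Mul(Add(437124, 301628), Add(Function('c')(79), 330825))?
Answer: Rational(19307429423520, 79) ≈ 2.4440e+11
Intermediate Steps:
Function('c')(n) = Mul(Rational(1, 2), Pow(n, -1), Add(-34, n)) (Function('c')(n) = Mul(Add(-34, n), Pow(Mul(2, n), -1)) = Mul(Add(-34, n), Mul(Rational(1, 2), Pow(n, -1))) = Mul(Rational(1, 2), Pow(n, -1), Add(-34, n)))
Mul(Add(437124, 301628), Add(Function('c')(79), 330825)) = Mul(Add(437124, 301628), Add(Mul(Rational(1, 2), Pow(79, -1), Add(-34, 79)), 330825)) = Mul(738752, Add(Mul(Rational(1, 2), Rational(1, 79), 45), 330825)) = Mul(738752, Add(Rational(45, 158), 330825)) = Mul(738752, Rational(52270395, 158)) = Rational(19307429423520, 79)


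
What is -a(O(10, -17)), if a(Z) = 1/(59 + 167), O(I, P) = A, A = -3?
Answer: -1/226 ≈ -0.0044248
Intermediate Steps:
O(I, P) = -3
a(Z) = 1/226
-a(O(10, -17)) = -1*1/226 = -1/226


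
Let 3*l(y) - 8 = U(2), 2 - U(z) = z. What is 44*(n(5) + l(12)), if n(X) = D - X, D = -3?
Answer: -704/3 ≈ -234.67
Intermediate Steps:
U(z) = 2 - z
l(y) = 8/3 (l(y) = 8/3 + (2 - 1*2)/3 = 8/3 + (2 - 2)/3 = 8/3 + (1/3)*0 = 8/3 + 0 = 8/3)
n(X) = -3 - X
44*(n(5) + l(12)) = 44*((-3 - 1*5) + 8/3) = 44*((-3 - 5) + 8/3) = 44*(-8 + 8/3) = 44*(-16/3) = -704/3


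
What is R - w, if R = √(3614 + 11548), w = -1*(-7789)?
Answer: -7789 + 19*√42 ≈ -7665.9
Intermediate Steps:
w = 7789
R = 19*√42 (R = √15162 = 19*√42 ≈ 123.13)
R - w = 19*√42 - 1*7789 = 19*√42 - 7789 = -7789 + 19*√42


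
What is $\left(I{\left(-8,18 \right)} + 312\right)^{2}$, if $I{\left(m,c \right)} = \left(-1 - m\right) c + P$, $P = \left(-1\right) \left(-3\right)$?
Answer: $194481$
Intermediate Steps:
$P = 3$
$I{\left(m,c \right)} = 3 + c \left(-1 - m\right)$ ($I{\left(m,c \right)} = \left(-1 - m\right) c + 3 = c \left(-1 - m\right) + 3 = 3 + c \left(-1 - m\right)$)
$\left(I{\left(-8,18 \right)} + 312\right)^{2} = \left(\left(3 - 18 - 18 \left(-8\right)\right) + 312\right)^{2} = \left(\left(3 - 18 + 144\right) + 312\right)^{2} = \left(129 + 312\right)^{2} = 441^{2} = 194481$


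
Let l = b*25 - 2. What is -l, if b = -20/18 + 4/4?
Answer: 43/9 ≈ 4.7778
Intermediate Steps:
b = -⅑ (b = -20*1/18 + 4*(¼) = -10/9 + 1 = -⅑ ≈ -0.11111)
l = -43/9 (l = -⅑*25 - 2 = -25/9 - 2 = -43/9 ≈ -4.7778)
-l = -1*(-43/9) = 43/9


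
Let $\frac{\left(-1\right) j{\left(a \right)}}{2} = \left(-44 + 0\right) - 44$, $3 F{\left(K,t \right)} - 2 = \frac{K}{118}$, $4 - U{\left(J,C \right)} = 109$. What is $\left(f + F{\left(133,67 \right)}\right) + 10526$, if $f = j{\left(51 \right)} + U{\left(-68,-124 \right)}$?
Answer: $\frac{1250569}{118} \approx 10598.0$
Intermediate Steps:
$U{\left(J,C \right)} = -105$ ($U{\left(J,C \right)} = 4 - 109 = -105$)
$F{\left(K,t \right)} = \frac{2}{3} + \frac{K}{354}$ ($F{\left(K,t \right)} = \frac{2}{3} + \frac{K \frac{1}{118}}{3} = \frac{2}{3} + \frac{\frac{1}{118} K}{3} = \frac{2}{3} + \frac{K}{354}$)
$j{\left(a \right)} = 176$ ($j{\left(a \right)} = - 2 \left(\left(-44 + 0\right) - 44\right) = - 2 \left(-44 - 44\right) = \left(-2\right) \left(-88\right) = 176$)
$f = 71$ ($f = 176 - 105 = 71$)
$\left(f + F{\left(133,67 \right)}\right) + 10526 = \left(71 + \left(\frac{2}{3} + \frac{1}{354} \cdot 133\right)\right) + 10526 = \left(71 + \left(\frac{2}{3} + \frac{133}{354}\right)\right) + 10526 = \left(71 + \frac{123}{118}\right) + 10526 = \frac{8501}{118} + 10526 = \frac{1250569}{118}$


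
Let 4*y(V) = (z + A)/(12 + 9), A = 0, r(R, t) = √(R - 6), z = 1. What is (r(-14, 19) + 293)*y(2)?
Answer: 293/84 + I*√5/42 ≈ 3.4881 + 0.05324*I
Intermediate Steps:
r(R, t) = √(-6 + R)
y(V) = 1/84 (y(V) = ((1 + 0)/(12 + 9))/4 = (1/21)/4 = (1*(1/21))/4 = (¼)*(1/21) = 1/84)
(r(-14, 19) + 293)*y(2) = (√(-6 - 14) + 293)*(1/84) = (√(-20) + 293)*(1/84) = (2*I*√5 + 293)*(1/84) = (293 + 2*I*√5)*(1/84) = 293/84 + I*√5/42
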